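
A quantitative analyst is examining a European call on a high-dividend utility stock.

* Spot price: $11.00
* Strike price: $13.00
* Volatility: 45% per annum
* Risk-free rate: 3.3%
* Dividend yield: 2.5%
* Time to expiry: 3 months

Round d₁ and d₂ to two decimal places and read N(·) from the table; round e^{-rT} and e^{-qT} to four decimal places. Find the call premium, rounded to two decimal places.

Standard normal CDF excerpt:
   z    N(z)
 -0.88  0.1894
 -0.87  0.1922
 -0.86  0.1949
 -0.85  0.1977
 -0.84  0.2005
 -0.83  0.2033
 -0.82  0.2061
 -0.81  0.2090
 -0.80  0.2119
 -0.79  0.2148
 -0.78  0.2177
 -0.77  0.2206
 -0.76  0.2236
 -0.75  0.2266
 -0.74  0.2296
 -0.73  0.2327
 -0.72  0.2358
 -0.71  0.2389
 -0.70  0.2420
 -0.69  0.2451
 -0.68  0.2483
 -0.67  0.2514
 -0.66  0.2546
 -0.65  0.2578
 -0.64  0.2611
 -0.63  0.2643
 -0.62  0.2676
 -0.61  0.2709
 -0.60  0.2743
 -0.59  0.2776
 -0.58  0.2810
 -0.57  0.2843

σ√T = 0.45 × 0.5000 = 0.2250
d₁ = [ln(11/13) + (0.033 − 0.025 + 0.45²/2)·0.25] / 0.2250 = [-0.1671 + 0.0273] / 0.2250 = -0.6211 ⇒ -0.62
d₂ = d₁ − σ√T = -0.6211 − 0.2250 = -0.8461 ⇒ -0.85
e^(−qT) = e^(−0.025·0.25) = 0.9938;  e^(−rT) = e^(−0.033·0.25) = 0.9918
C = 11·0.9938·N(-0.62) − 13·0.9918·N(-0.85) = 11·0.9938·0.2676 − 13·0.9918·0.1977 = 2.9253 − 2.5490 = 0.3763

$0.38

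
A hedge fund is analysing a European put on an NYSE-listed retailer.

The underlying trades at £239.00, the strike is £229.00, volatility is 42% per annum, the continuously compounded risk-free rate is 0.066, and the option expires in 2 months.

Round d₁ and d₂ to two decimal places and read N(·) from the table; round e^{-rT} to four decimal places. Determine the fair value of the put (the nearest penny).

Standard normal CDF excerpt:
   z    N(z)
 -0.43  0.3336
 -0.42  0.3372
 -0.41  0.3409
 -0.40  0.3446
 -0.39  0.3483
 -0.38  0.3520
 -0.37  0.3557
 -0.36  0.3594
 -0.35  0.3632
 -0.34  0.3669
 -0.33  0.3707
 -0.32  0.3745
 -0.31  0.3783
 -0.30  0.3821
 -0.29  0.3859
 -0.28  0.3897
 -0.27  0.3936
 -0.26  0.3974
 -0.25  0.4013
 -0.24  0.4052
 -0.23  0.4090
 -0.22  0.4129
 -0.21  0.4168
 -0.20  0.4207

£10.28

T = 0.1667;  σ√T = 0.1715
d₁ = [ln(239/229) + (0.066 + 0.42²/2)·0.1667] / 0.1715 = [0.0427 + 0.0257] / 0.1715 = 0.3992 ⇒ 0.40
d₂ = d₁ − σ√T = 0.3992 − 0.1715 = 0.2277 ⇒ 0.23
e^(−rT) = e^(−0.066·0.1667) = 0.9891
N(−d₂) = N(-0.23) = 0.4090;  N(−d₁) = N(-0.40) = 0.3446
P = 229·0.9891·0.4090 − 239·0.3446 = 92.6401 − 82.3594 = 10.2807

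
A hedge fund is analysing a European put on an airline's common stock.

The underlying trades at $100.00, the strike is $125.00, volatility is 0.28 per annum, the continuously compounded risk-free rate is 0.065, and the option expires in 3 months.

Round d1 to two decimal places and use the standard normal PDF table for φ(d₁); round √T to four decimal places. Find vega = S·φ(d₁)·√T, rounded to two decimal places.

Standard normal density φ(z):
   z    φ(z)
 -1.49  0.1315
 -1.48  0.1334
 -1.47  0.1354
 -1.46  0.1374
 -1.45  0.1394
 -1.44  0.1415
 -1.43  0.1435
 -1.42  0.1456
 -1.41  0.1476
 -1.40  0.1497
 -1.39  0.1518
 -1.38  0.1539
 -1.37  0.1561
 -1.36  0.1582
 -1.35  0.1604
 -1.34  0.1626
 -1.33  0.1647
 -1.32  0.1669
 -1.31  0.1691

T = 0.25;  σ√T = 0.1400
d₁ = [ln(100/125) + (0.065 + 0.28²/2)·0.25] / 0.1400 = [-0.2231 + 0.0261] / 0.1400 = -1.4078 ⇒ -1.41
√T = √0.25 = 0.5000
φ(d₁) = φ(-1.41) = 0.1476
vega = S·φ(d₁)·√T = 100·0.1476·0.5000 = 7.3800

7.38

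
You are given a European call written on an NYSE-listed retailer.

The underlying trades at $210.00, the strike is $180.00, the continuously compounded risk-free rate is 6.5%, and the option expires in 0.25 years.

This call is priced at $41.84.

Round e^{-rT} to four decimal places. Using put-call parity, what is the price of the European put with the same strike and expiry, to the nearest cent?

$8.94

e^(−rT) = e^(−0.065·0.25) = 0.9839
Put-call parity: C − P = S − K·e^(−rT) = 210 − 180·0.9839 = 210 − 177.1020 = 32.8980
P = C − (C − P) = 41.84 − (32.8980) = 8.9420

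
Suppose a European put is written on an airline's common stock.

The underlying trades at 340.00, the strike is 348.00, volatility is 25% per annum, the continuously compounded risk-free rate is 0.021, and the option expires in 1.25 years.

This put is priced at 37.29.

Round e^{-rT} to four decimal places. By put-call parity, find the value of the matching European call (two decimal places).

e^(−rT) = e^(−0.021·1.25) = 0.9741
Put-call parity: C − P = S − K·e^(−rT) = 340 − 348·0.9741 = 340 − 338.9868 = 1.0132
C = P + (C − P) = 37.29 + (1.0132) = 38.3032

38.30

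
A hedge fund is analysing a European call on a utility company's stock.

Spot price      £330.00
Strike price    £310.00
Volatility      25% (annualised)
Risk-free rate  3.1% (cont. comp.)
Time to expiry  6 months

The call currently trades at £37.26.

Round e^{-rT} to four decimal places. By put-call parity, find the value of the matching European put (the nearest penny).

e^(−rT) = e^(−0.031·0.5) = 0.9846
Put-call parity: C − P = S − K·e^(−rT) = 330 − 310·0.9846 = 330 − 305.2260 = 24.7740
P = C − (C − P) = 37.26 − (24.7740) = 12.4860

£12.49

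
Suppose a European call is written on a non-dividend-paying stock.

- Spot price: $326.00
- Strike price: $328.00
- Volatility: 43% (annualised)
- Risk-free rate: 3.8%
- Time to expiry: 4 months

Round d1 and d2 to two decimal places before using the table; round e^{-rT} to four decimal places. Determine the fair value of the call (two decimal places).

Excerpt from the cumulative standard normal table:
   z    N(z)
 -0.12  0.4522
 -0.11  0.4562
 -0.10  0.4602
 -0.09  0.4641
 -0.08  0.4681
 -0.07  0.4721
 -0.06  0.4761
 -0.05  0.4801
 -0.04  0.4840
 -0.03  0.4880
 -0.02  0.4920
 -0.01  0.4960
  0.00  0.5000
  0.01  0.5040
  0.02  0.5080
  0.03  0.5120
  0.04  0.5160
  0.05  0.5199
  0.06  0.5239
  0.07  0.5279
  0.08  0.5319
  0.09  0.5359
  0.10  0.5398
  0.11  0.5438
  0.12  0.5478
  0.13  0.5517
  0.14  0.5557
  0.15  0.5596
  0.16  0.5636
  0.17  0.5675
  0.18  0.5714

T = 0.3333;  σ√T = 0.2483
ln(S/K) + (r + σ²/2)T = ln(326/328) + (0.038 + 0.43²/2)·0.3333 = -0.0061 + 0.0435 = 0.0374
d₁ = 0.0374 / 0.2483 = 0.1505 which rounds to 0.15
d₂ = d₁ − σ√T = 0.1505 − 0.2483 = -0.0977 which rounds to -0.10
e^(−rT) = e^(−0.038·0.3333) = 0.9874
N(d₁) = N(0.15) = 0.5596;  N(d₂) = N(-0.10) = 0.4602
C = 326·0.5596 − 328·0.9874·0.4602 = 182.4296 − 149.0437 = 33.3859

$33.39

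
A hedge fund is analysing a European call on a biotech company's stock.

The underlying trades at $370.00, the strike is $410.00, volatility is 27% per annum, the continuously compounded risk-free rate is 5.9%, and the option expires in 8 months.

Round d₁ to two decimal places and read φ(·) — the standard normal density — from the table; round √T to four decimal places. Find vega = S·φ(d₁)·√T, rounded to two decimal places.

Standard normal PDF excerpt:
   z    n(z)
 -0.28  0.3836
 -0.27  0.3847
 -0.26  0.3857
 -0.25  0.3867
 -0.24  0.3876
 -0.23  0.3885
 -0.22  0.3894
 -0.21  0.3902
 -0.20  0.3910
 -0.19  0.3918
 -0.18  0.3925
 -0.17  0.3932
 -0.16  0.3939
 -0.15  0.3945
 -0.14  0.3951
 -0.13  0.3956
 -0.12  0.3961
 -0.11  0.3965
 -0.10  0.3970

T = 0.6667;  σ√T = 0.2205
ln(S/K) + (r + σ²/2)T = ln(370/410) + (0.059 + 0.27²/2)·0.6667 = -0.1027 + 0.0636 = -0.0390
d₁ = -0.0390 / 0.2205 = -0.1770 → -0.18
√T = √0.6667 = 0.8165
φ(d₁) = φ(-0.18) = 0.3925
vega = S·φ(d₁)·√T = 370·0.3925·0.8165 = 118.5762

118.58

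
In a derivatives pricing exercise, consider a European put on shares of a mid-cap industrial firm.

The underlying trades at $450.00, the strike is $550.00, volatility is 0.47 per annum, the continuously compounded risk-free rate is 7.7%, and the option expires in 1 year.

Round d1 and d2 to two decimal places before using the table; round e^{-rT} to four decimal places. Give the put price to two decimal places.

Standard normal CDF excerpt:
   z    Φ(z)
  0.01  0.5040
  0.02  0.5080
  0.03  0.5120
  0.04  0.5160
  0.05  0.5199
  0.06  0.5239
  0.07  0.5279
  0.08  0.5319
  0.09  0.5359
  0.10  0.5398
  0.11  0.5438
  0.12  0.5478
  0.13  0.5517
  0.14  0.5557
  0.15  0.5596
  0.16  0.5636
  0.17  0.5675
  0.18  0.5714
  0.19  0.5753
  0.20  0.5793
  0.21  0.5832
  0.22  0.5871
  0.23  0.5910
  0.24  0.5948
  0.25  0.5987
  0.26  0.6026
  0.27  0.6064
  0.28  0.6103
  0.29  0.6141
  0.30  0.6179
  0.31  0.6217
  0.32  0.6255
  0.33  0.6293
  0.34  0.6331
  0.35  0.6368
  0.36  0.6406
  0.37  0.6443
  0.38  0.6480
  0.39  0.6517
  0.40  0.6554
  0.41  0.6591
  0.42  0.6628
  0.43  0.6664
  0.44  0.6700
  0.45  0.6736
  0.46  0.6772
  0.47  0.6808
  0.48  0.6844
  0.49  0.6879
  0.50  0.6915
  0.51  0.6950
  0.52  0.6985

σ√T = 0.47·√1 = 0.4700
d₁ = [ln(450/550) + (0.077 + ½·0.47²)·1] / (σ√T) = (-0.2007 + 0.1875) / 0.4700 = -0.0281 ⇒ -0.03
d₂ = -0.0281 − 0.4700 = -0.4981 ⇒ -0.50
e^(−rT) = e^(−0.077·1) = 0.9259
N(−d₂) = N(0.50) = 0.6915;  N(−d₁) = N(0.03) = 0.5120
P = 550·0.9259·0.6915 − 450·0.5120 = 352.1429 − 230.4000 = 121.7429

$121.74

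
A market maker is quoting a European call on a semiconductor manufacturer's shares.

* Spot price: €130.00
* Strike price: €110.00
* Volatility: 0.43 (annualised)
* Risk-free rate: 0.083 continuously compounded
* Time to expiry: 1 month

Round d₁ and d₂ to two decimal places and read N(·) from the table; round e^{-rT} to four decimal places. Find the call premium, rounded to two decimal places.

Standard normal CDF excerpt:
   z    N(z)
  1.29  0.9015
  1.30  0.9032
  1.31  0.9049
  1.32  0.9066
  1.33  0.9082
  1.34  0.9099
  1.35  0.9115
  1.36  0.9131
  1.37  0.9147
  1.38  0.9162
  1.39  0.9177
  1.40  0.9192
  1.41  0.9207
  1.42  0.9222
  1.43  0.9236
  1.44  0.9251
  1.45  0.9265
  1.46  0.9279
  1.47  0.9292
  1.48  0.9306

€21.23

T = 0.08333;  σ√T = 0.1241
d₁ = [ln(130/110) + (0.083 + 0.43²/2)·0.08333] / 0.1241 = [0.1671 + 0.0146] / 0.1241 = 1.4636 which rounds to 1.46
d₂ = d₁ − σ√T = 1.4636 − 0.1241 = 1.3395 which rounds to 1.34
e^(−rT) = e^(−0.083·0.08333) = 0.9931
C = 130·N(1.46) − 110·0.9931·N(1.34) = 130·0.9279 − 110·0.9931·0.9099 = 120.6270 − 99.3984 = 21.2286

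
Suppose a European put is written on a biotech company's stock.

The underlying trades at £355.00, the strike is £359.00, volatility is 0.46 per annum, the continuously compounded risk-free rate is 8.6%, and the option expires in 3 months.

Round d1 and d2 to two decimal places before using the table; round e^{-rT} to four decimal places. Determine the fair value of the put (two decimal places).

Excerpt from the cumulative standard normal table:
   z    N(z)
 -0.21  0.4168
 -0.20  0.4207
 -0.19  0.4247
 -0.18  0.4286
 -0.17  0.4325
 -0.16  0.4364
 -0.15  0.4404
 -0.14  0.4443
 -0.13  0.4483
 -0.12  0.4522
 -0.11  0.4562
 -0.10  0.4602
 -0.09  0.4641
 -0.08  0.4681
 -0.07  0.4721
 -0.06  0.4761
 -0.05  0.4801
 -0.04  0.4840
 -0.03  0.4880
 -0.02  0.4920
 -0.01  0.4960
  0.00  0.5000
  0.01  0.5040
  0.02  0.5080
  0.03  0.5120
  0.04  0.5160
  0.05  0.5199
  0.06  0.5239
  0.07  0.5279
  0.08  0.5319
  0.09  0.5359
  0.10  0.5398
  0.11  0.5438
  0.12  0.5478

σ√T = 0.46 × 0.5000 = 0.2300
d₁ = [ln(355/359) + (0.086 + 0.46²/2)·0.25] / 0.2300 = [-0.0112 + 0.0479] / 0.2300 = 0.1598 which rounds to 0.16
d₂ = d₁ − σ√T = 0.1598 − 0.2300 = -0.0702 which rounds to -0.07
e^(−rT) = e^(−0.086·0.25) = 0.9787
N(−d₂) = N(0.07) = 0.5279;  N(−d₁) = N(-0.16) = 0.4364
P = 359·0.9787·0.5279 − 355·0.4364 = 185.4794 − 154.9220 = 30.5574

£30.56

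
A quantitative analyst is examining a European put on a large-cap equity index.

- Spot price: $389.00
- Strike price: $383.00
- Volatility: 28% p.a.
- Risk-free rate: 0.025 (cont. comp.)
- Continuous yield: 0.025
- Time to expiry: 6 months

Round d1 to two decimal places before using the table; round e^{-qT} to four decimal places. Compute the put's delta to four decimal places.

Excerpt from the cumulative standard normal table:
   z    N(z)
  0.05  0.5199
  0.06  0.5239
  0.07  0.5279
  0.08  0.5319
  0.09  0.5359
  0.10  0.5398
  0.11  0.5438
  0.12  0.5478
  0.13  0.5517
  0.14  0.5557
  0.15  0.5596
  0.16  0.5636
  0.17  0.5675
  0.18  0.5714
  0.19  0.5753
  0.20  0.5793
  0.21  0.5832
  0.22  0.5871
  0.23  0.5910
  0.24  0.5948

σ√T = 0.28·√0.5 = 0.1980
d₁ = [ln(389/383) + (0.025 − 0.025 + ½·0.28²)·0.5] / (σ√T) = (0.0155 + 0.0196) / 0.1980 = 0.1775 ≈ 0.18
N(d₁) = N(0.18) = 0.5714
Δ_put = e^(−qT)·(N(d₁) − 1) = 0.9876·(0.5714 − 1) = -0.4233

-0.4233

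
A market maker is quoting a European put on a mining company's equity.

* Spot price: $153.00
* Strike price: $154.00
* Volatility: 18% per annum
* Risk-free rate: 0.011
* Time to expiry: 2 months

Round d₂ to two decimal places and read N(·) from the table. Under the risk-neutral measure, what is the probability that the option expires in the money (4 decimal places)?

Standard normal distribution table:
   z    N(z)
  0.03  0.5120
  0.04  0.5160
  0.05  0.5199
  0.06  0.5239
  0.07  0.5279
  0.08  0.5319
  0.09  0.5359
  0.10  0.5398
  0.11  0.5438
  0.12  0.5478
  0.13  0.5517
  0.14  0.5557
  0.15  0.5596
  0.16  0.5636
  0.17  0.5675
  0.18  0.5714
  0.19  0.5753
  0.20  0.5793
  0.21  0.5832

0.5398

σ√T = 0.18·√0.1667 = 0.0735
ln(S/K) + (r + σ²/2)T = ln(153/154) + (0.011 + 0.18²/2)·0.1667 = -0.0065 + 0.0045 = -0.0020
d₁ = -0.0020 / 0.0735 = -0.0270 → -0.03
d₂ = d₁ − σ√T = -0.0270 − 0.0735 = -0.1004 → -0.10
Risk-neutral Pr[S_T < K] = N(−d₂) = N(0.10) = 0.5398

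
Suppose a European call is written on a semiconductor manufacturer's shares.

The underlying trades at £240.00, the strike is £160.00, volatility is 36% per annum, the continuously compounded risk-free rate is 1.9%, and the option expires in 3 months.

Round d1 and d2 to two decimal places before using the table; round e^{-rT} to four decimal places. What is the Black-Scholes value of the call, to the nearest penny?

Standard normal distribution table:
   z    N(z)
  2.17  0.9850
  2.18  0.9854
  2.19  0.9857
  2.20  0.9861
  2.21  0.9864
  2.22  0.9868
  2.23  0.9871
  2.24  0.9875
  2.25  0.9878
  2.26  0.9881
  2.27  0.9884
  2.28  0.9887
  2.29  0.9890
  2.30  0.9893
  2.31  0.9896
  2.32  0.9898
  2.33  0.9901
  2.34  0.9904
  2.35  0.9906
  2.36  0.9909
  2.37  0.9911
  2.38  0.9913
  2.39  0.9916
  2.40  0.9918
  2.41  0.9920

£80.89

T = 0.25;  σ√T = 0.1800
ln(S/K) + (r + σ²/2)T = ln(240/160) + (0.019 + 0.36²/2)·0.25 = 0.4055 + 0.0209 = 0.4264
d₁ = 0.4264 / 0.1800 = 2.3690 which rounds to 2.37
d₂ = d₁ − σ√T = 2.3690 − 0.1800 = 2.1890 which rounds to 2.19
e^(−rT) = e^(−0.019·0.25) = 0.9953
C = 240·N(2.37) − 160·0.9953·N(2.19) = 240·0.9911 − 160·0.9953·0.9857 = 237.8640 − 156.9708 = 80.8932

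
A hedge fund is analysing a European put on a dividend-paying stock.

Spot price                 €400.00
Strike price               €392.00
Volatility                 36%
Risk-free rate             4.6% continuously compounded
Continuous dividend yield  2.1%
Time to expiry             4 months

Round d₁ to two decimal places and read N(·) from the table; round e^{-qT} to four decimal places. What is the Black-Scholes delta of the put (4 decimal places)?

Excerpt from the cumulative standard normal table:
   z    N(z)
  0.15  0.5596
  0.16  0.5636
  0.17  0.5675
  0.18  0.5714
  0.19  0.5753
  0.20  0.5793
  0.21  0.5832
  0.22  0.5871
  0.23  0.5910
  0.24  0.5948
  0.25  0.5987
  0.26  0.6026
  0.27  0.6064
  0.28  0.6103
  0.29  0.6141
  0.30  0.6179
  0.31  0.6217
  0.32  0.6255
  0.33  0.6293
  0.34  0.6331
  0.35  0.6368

-0.4024

σ√T = 0.36·√0.3333 = 0.2078
d₁ = [ln(400/392) + (0.046 − 0.021 + 0.36²/2)·0.3333] / 0.2078 = [0.0202 + 0.0299] / 0.2078 = 0.2412 → 0.24
N(d₁) = N(0.24) = 0.5948
Δ_put = exp(−qT)·(N(d₁) − 1) = 0.9930·(0.5948 − 1) = -0.4024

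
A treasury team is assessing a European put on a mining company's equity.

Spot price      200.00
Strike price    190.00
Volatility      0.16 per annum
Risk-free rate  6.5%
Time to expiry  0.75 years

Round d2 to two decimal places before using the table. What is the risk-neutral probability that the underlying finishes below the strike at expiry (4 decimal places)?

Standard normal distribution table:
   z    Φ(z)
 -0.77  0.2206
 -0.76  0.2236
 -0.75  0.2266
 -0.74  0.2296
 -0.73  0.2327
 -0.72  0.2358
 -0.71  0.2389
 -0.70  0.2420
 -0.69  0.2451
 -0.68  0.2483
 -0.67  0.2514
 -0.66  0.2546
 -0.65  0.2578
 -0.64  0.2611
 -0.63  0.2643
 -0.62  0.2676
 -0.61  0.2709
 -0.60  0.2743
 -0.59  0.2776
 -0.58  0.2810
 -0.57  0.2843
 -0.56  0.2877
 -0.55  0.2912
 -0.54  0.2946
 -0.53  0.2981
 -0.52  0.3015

0.2578

σ√T = 0.16 × 0.8660 = 0.1386
d₁ = [ln(200/190) + (0.065 + 0.16²/2)·0.75] / 0.1386 = [0.0513 + 0.0584] / 0.1386 = 0.7913 ≈ 0.79
d₂ = d₁ − σ√T = 0.7913 − 0.1386 = 0.6527 ≈ 0.65
Pr(exercise) under Q = N(−d₂) = N(-0.65) = 0.2578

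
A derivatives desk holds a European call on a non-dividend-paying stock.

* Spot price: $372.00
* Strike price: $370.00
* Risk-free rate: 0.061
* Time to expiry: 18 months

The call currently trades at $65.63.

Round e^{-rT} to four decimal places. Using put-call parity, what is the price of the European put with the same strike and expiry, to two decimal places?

e^(−rT) = e^(−0.061·1.5) = 0.9126
Put-call parity: C − P = S − K·e^(−rT) = 372 − 370·0.9126 = 372 − 337.6620 = 34.3380
P = C − (C − P) = 65.63 − (34.3380) = 31.2920

$31.29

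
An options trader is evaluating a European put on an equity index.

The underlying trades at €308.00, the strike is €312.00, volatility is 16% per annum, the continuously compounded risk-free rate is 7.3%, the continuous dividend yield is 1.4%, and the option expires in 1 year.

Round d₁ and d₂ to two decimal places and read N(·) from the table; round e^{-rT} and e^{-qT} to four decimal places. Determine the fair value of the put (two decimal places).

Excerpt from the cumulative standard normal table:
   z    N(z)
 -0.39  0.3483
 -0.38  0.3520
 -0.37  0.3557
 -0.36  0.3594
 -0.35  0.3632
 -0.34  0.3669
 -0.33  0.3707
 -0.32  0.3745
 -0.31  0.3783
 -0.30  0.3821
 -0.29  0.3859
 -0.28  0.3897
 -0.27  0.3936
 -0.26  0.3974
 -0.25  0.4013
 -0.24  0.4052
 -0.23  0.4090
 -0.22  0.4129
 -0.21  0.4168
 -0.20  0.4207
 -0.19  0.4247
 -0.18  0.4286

€12.85

σ√T = 0.16·√1 = 0.1600
d₁ = [ln(308/312) + (0.073 − 0.014 + 0.16²/2)·1] / 0.1600 = [-0.0129 + 0.0718] / 0.1600 = 0.3681 ≈ 0.37
d₂ = d₁ − σ√T = 0.3681 − 0.1600 = 0.2081 ≈ 0.21
exp(−qT) = exp(−0.014·1) = 0.9861;  exp(−rT) = exp(−0.073·1) = 0.9296
P = 312·0.9296·N(-0.21) − 308·0.9861·N(-0.37) = 312·0.9296·0.4168 − 308·0.9861·0.3557 = 120.8867 − 108.0328 = 12.8539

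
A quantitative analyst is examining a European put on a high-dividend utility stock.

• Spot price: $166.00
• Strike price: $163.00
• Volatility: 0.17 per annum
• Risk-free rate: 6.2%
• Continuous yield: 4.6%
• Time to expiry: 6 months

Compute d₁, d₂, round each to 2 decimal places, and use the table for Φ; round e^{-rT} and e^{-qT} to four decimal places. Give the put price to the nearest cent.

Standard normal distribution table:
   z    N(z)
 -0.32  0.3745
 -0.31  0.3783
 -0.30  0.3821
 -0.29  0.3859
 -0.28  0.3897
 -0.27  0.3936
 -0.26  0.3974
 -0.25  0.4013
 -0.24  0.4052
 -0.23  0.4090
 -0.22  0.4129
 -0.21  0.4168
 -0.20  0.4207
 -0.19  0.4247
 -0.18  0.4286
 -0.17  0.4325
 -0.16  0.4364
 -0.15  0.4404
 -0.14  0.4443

$5.74

σ√T = 0.17·√0.5 = 0.1202
d₁ = [ln(166/163) + (0.062 − 0.046 + 0.17²/2)·0.5] / 0.1202 = [0.0182 + 0.0152] / 0.1202 = 0.2784 → 0.28
d₂ = d₁ − σ√T = 0.2784 − 0.1202 = 0.1582 → 0.16
exp(−qT) = exp(−0.046·0.5) = 0.9773;  exp(−rT) = exp(−0.062·0.5) = 0.9695
P = 163·0.9695·N(-0.16) − 166·0.9773·N(-0.28) = 163·0.9695·0.4364 − 166·0.9773·0.3897 = 68.9636 − 63.2217 = 5.7419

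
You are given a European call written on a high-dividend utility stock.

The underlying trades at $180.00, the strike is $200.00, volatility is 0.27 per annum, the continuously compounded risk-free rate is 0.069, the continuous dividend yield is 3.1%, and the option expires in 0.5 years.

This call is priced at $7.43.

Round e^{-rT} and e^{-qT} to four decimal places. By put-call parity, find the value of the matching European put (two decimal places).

$23.42

e^(−qT) = e^(−0.031·0.5) = 0.9846;  e^(−rT) = e^(−0.069·0.5) = 0.9661
Put-call parity: C − P = S·e^(−qT) − K·e^(−rT) = 180·0.9846 − 200·0.9661 = 177.2280 − 193.2200 = -15.9920
P = C − (C − P) = 7.43 − (-15.9920) = 23.4220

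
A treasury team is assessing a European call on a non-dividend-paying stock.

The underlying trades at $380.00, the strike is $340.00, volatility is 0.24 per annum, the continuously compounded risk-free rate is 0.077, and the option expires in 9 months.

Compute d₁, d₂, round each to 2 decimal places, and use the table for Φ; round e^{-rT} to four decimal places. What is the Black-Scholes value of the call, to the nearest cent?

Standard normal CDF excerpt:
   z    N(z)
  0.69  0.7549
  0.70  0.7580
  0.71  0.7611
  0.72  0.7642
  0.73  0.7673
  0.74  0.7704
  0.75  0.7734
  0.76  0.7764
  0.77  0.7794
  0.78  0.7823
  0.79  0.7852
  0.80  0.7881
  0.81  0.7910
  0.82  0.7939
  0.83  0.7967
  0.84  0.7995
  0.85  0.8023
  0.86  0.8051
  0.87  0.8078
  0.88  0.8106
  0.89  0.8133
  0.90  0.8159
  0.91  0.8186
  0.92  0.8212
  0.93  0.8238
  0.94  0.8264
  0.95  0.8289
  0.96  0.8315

σ√T = 0.24 × 0.8660 = 0.2078
ln(S/K) + (r + σ²/2)T = ln(380/340) + (0.077 + 0.24²/2)·0.75 = 0.1112 + 0.0794 = 0.1906
d₁ = 0.1906 / 0.2078 = 0.9169 → 0.92
d₂ = d₁ − σ√T = 0.9169 − 0.2078 = 0.7091 → 0.71
e^(−rT) = e^(−0.077·0.75) = 0.9439
N(d₁) = N(0.92) = 0.8212;  N(d₂) = N(0.71) = 0.7611
C = 380·0.8212 − 340·0.9439·0.7611 = 312.0560 − 244.2568 = 67.7992

$67.80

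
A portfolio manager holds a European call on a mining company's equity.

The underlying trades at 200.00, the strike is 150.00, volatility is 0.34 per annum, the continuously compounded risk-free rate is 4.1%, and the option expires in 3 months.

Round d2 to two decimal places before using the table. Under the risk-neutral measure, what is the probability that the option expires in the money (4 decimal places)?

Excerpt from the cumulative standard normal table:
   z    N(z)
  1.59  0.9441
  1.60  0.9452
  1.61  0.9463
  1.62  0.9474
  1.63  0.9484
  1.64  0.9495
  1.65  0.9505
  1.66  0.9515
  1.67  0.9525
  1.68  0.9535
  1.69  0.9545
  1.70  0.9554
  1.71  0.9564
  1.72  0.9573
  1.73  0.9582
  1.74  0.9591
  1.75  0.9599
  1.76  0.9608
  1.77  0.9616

σ√T = 0.34 × 0.5000 = 0.1700
ln(S/K) + (r + σ²/2)T = ln(200/150) + (0.041 + 0.34²/2)·0.25 = 0.2877 + 0.0247 = 0.3124
d₁ = 0.3124 / 0.1700 = 1.8375 ⇒ 1.84
d₂ = d₁ − σ√T = 1.8375 − 0.1700 = 1.6675 ⇒ 1.67
Pr(exercise) under Q = N(d₂) = 0.9525

0.9525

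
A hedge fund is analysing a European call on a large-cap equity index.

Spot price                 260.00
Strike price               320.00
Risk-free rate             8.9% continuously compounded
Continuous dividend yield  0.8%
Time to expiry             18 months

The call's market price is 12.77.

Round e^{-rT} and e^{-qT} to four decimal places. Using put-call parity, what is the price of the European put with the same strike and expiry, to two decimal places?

35.86

e^(−qT) = e^(−0.008·1.5) = 0.9881;  e^(−rT) = e^(−0.089·1.5) = 0.8750
Put-call parity: C − P = S·e^(−qT) − K·e^(−rT) = 260·0.9881 − 320·0.8750 = 256.9060 − 280.0000 = -23.0940
P = C − (C − P) = 12.77 − (-23.0940) = 35.8640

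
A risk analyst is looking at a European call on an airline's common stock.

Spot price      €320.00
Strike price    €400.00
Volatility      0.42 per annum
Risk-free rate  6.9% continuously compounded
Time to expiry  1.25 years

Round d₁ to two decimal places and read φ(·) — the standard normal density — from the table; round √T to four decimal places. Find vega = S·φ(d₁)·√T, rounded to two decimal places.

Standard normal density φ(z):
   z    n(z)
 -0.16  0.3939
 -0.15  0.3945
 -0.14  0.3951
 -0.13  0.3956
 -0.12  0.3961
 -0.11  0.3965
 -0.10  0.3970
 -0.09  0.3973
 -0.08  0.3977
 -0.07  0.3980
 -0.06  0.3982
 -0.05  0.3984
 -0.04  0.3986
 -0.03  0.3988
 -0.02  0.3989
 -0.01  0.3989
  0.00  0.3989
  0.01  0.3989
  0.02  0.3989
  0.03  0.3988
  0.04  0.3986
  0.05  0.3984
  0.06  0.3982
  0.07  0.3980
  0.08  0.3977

σ√T = 0.42 × 1.1180 = 0.4696
d₁ = [ln(320/400) + (0.069 + 0.42²/2)·1.25] / 0.4696 = [-0.2231 + 0.1965] / 0.4696 = -0.0567 ⇒ -0.06
√T = √1.25 = 1.1180
φ(d₁) = φ(-0.06) = 0.3982
vega = S·φ(d₁)·√T = 320·0.3982·1.1180 = 142.4600
(Call and put vega coincide under Black-Scholes.)

142.46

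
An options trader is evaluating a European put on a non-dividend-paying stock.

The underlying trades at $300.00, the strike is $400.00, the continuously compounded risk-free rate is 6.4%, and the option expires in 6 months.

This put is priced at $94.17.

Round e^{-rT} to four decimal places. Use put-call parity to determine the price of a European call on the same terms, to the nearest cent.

$6.77

e^(−rT) = e^(−0.064·0.5) = 0.9685
Put-call parity: C − P = S − K·e^(−rT) = 300 − 400·0.9685 = 300 − 387.4000 = -87.4000
C = P + (C − P) = 94.17 + (-87.4000) = 6.7700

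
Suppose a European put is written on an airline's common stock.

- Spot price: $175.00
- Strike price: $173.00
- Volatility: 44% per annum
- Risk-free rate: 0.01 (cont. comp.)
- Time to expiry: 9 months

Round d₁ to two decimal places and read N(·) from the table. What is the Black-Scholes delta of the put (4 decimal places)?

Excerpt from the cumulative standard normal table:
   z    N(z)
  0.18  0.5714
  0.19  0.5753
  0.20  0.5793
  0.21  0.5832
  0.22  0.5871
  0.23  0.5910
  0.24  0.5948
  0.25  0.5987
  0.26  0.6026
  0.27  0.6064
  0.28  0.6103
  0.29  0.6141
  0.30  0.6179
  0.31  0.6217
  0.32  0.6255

-0.4052

σ√T = 0.44·√0.75 = 0.3811
d₁ = [ln(175/173) + (0.01 + ½·0.44²)·0.75] / (σ√T) = (0.0115 + 0.0801) / 0.3811 = 0.2404 ≈ 0.24
N(d₁) = N(0.24) = 0.5948
Δ_put = N(d₁) − 1 = 0.5948 − 1 = -0.4052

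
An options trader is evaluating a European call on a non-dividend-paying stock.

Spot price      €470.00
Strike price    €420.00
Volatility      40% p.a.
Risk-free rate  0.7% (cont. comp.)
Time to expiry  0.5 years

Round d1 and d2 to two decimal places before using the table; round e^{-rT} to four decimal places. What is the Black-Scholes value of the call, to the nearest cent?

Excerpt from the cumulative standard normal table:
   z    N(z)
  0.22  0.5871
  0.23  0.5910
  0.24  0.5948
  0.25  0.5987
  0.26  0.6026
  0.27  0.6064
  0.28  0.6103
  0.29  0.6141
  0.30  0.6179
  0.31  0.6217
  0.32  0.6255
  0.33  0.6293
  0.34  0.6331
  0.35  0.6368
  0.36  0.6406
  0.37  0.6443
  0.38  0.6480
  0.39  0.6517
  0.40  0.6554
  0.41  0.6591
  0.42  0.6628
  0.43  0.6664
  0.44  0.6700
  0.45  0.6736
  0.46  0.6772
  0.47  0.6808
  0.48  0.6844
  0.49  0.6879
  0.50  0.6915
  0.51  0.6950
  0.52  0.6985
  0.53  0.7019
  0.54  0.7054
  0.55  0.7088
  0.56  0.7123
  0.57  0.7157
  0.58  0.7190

€79.34

σ√T = 0.4 × 0.7071 = 0.2828
d₁ = [ln(470/420) + (0.007 + 0.4²/2)·0.5] / 0.2828 = [0.1125 + 0.0435] / 0.2828 = 0.5515 which rounds to 0.55
d₂ = d₁ − σ√T = 0.5515 − 0.2828 = 0.2686 which rounds to 0.27
exp(−rT) = exp(−0.007·0.5) = 0.9965
C = 470·N(0.55) − 420·0.9965·N(0.27) = 470·0.7088 − 420·0.9965·0.6064 = 333.1360 − 253.7966 = 79.3394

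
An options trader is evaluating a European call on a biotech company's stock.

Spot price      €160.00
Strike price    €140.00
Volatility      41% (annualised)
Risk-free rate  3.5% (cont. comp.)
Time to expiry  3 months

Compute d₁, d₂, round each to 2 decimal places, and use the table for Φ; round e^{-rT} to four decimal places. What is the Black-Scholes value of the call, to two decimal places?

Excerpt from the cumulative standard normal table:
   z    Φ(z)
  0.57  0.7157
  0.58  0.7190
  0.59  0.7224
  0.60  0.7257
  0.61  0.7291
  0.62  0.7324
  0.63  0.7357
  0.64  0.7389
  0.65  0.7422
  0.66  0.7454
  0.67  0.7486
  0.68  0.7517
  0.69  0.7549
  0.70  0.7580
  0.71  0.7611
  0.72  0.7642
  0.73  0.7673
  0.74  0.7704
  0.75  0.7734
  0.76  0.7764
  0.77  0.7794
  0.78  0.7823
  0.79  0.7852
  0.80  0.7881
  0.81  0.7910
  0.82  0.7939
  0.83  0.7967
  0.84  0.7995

T = 0.25;  σ√T = 0.2050
d₁ = [ln(160/140) + (0.035 + 0.41²/2)·0.25] / 0.2050 = [0.1335 + 0.0298] / 0.2050 = 0.7966 → 0.80
d₂ = d₁ − σ√T = 0.7966 − 0.2050 = 0.5916 → 0.59
exp(−rT) = exp(−0.035·0.25) = 0.9913
N(d₁) = N(0.80) = 0.7881;  N(d₂) = N(0.59) = 0.7224
C = 160·0.7881 − 140·0.9913·0.7224 = 126.0960 − 100.2561 = 25.8399

€25.84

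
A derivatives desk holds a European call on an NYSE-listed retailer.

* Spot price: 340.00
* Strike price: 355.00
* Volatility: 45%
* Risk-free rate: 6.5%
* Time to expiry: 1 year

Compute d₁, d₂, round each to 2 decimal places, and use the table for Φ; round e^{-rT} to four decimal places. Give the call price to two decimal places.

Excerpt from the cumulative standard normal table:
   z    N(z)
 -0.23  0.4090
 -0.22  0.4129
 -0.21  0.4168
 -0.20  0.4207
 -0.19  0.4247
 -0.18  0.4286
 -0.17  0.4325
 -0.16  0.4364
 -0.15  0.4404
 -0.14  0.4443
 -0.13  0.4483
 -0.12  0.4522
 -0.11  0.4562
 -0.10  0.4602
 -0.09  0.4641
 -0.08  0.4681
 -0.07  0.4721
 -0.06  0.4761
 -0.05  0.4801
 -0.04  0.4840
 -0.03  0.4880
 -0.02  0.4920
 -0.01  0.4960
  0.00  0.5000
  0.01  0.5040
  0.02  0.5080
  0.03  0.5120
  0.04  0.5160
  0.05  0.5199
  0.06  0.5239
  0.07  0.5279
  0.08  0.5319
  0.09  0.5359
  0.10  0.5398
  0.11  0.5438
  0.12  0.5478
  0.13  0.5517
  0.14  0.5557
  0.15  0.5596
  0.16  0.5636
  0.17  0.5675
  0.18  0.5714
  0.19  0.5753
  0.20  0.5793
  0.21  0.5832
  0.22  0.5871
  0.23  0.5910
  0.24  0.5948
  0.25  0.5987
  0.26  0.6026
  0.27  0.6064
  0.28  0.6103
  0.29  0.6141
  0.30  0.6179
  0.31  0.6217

T = 1;  σ√T = 0.4500
ln(S/K) + (r + σ²/2)T = ln(340/355) + (0.065 + 0.45²/2)·1 = -0.0432 + 0.1663 = 0.1231
d₁ = 0.1231 / 0.4500 = 0.2735 ⇒ 0.27
d₂ = d₁ − σ√T = 0.2735 − 0.4500 = -0.1765 ⇒ -0.18
e^(−rT) = e^(−0.065·1) = 0.9371
N(d₁) = N(0.27) = 0.6064;  N(d₂) = N(-0.18) = 0.4286
C = 340·0.6064 − 355·0.9371·0.4286 = 206.1760 − 142.5826 = 63.5934

63.59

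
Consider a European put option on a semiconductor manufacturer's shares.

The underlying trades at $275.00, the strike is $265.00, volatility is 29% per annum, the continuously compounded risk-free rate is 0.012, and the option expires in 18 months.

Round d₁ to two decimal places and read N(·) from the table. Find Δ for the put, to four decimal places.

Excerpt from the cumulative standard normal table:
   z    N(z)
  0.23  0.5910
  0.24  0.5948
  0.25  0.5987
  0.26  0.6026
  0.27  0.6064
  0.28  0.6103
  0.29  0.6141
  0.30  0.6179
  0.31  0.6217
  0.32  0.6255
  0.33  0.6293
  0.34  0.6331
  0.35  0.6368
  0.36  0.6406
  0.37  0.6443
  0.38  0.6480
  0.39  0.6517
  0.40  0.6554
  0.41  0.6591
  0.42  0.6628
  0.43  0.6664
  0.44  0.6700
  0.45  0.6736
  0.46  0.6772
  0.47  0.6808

σ√T = 0.29·√1.5 = 0.3552
d₁ = [ln(275/265) + (0.012 + 0.29²/2)·1.5] / 0.3552 = [0.0370 + 0.0811] / 0.3552 = 0.3326 → 0.33
N(d₁) = N(0.33) = 0.6293
Δ_put = N(d₁) − 1 = 0.6293 − 1 = -0.3707

-0.3707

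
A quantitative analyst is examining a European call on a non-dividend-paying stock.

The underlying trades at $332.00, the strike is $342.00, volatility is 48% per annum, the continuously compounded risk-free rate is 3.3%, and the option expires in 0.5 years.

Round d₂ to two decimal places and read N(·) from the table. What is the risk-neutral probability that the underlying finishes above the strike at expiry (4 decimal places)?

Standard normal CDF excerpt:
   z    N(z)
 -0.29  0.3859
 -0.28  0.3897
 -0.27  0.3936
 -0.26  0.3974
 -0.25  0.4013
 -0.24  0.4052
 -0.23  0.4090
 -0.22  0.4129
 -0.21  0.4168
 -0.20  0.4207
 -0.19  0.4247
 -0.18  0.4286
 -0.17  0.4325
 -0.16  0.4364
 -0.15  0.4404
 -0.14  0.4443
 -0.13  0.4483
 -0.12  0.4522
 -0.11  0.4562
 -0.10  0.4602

0.4168

σ√T = 0.48 × 0.7071 = 0.3394
d₁ = [ln(332/342) + (0.033 + 0.48²/2)·0.5] / 0.3394 = [-0.0297 + 0.0741] / 0.3394 = 0.1309 which rounds to 0.13
d₂ = d₁ − σ√T = 0.1309 − 0.3394 = -0.2085 which rounds to -0.21
Risk-neutral Pr[S_T > K] = N(d₂) = N(-0.21) = 0.4168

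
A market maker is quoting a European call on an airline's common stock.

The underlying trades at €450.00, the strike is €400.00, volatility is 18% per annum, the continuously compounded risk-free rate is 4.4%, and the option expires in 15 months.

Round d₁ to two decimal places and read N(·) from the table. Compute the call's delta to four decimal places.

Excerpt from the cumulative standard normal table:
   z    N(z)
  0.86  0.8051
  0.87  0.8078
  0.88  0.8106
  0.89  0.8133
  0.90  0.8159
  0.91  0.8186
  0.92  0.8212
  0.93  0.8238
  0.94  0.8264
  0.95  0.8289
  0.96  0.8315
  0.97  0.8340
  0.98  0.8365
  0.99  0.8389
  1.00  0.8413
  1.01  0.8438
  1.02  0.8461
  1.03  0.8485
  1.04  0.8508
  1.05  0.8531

σ√T = 0.18 × 1.1180 = 0.2012
d₁ = [ln(450/400) + (0.044 + ½·0.18²)·1.25] / (σ√T) = (0.1178 + 0.0752) / 0.2012 = 0.9592 ⇒ 0.96
N(d₁) = N(0.96) = 0.8315
Δ_call = N(d₁) = 0.8315

0.8315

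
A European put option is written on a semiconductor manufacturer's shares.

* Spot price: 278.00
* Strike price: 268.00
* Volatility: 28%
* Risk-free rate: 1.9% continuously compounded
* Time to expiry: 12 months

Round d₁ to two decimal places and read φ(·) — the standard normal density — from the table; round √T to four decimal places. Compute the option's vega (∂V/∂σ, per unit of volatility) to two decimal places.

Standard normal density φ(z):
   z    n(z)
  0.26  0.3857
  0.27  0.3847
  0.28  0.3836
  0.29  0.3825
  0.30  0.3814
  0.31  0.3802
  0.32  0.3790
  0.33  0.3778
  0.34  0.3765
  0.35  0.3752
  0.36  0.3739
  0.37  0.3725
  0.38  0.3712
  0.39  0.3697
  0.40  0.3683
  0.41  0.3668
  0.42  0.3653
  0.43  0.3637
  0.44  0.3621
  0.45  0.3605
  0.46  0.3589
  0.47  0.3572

σ√T = 0.28·√1 = 0.2800
d₁ = [ln(278/268) + (0.019 + ½·0.28²)·1] / (σ√T) = (0.0366 + 0.0582) / 0.2800 = 0.3387 → 0.34
√T = √1 = 1.0000
φ(d₁) = φ(0.34) = 0.3765
vega = S·φ(d₁)·√T = 278·0.3765·1.0000 = 104.6670

104.67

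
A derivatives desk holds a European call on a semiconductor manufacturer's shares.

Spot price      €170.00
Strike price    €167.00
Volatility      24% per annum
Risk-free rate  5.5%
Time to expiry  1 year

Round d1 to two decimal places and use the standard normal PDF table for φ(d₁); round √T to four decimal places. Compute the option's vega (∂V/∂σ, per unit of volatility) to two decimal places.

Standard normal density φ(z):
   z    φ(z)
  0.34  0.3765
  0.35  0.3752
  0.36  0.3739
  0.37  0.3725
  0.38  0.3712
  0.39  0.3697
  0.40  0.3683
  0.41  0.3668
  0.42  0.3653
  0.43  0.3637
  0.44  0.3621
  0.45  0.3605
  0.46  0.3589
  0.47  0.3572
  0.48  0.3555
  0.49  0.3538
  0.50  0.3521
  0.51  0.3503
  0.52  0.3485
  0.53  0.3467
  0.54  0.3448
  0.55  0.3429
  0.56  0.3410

σ√T = 0.24 × 1.0000 = 0.2400
ln(S/K) + (r + σ²/2)T = ln(170/167) + (0.055 + 0.24²/2)·1 = 0.0178 + 0.0838 = 0.1016
d₁ = 0.1016 / 0.2400 = 0.4234 ≈ 0.42
√T = √1 = 1.0000
φ(d₁) = φ(0.42) = 0.3653
vega = S·φ(d₁)·√T = 170·0.3653·1.0000 = 62.1010

62.10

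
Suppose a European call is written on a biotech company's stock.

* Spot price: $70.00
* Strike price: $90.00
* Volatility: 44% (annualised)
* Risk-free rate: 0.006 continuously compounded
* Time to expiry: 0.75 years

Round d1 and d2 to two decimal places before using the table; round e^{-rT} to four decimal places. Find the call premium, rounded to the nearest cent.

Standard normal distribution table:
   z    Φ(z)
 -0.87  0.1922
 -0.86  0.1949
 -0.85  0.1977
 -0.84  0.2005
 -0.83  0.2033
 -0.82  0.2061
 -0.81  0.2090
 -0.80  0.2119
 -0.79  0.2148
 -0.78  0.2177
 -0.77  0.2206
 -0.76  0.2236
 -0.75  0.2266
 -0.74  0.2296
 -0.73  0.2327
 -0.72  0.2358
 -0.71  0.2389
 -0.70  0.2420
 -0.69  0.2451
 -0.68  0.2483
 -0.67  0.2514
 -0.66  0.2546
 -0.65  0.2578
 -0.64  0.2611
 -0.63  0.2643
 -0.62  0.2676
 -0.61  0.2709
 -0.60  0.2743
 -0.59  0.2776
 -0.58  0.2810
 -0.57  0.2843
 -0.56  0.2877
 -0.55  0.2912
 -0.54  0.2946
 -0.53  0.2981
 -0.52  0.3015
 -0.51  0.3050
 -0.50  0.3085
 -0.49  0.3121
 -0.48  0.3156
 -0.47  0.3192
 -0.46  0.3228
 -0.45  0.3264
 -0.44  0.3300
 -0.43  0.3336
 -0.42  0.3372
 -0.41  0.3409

σ√T = 0.44·√0.75 = 0.3811
ln(S/K) + (r + σ²/2)T = ln(70/90) + (0.006 + 0.44²/2)·0.75 = -0.2513 + 0.0771 = -0.1742
d₁ = -0.1742 / 0.3811 = -0.4572 which rounds to -0.46
d₂ = d₁ − σ√T = -0.4572 − 0.3811 = -0.8382 which rounds to -0.84
exp(−rT) = exp(−0.006·0.75) = 0.9955
N(d₁) = N(-0.46) = 0.3228;  N(d₂) = N(-0.84) = 0.2005
C = 70·0.3228 − 90·0.9955·0.2005 = 22.5960 − 17.9638 = 4.6322

$4.63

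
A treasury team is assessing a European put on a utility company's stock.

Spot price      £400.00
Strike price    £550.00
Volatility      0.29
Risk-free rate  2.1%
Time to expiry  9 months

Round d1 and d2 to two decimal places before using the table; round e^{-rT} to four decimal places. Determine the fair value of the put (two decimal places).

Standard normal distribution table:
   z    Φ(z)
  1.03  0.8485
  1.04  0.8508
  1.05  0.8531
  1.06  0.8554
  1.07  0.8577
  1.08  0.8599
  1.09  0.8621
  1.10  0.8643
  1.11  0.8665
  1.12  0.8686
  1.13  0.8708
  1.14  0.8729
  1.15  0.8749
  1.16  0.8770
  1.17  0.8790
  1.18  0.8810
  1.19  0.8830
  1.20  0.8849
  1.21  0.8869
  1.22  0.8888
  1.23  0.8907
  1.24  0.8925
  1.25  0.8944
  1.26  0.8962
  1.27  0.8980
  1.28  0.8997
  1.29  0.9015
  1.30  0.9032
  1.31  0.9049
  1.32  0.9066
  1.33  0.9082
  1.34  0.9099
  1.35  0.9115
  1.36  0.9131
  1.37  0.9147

£147.76

σ√T = 0.29·√0.75 = 0.2511
ln(S/K) + (r + σ²/2)T = ln(400/550) + (0.021 + 0.29²/2)·0.75 = -0.3185 + 0.0473 = -0.2712
d₁ = -0.2712 / 0.2511 = -1.0797 ⇒ -1.08
d₂ = d₁ − σ√T = -1.0797 − 0.2511 = -1.3309 ⇒ -1.33
e^(−rT) = e^(−0.021·0.75) = 0.9844
N(−d₂) = N(1.33) = 0.9082;  N(−d₁) = N(1.08) = 0.8599
P = 550·0.9844·0.9082 − 400·0.8599 = 491.7176 − 343.9600 = 147.7576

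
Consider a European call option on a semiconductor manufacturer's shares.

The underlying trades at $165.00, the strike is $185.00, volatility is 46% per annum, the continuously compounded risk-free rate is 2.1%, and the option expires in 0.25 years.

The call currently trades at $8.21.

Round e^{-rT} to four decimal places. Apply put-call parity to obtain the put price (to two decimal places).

$27.25

e^(−rT) = e^(−0.021·0.25) = 0.9948
Put-call parity: C − P = S − K·e^(−rT) = 165 − 185·0.9948 = 165 − 184.0380 = -19.0380
P = C − (C − P) = 8.21 − (-19.0380) = 27.2480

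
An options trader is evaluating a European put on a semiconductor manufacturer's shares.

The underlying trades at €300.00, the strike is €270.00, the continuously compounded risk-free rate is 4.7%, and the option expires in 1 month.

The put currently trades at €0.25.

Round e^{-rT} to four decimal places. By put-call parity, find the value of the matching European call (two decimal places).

€31.30

e^(−rT) = e^(−0.047·0.08333) = 0.9961
Put-call parity: C − P = S − K·e^(−rT) = 300 − 270·0.9961 = 300 − 268.9470 = 31.0530
C = P + (C − P) = 0.25 + (31.0530) = 31.3030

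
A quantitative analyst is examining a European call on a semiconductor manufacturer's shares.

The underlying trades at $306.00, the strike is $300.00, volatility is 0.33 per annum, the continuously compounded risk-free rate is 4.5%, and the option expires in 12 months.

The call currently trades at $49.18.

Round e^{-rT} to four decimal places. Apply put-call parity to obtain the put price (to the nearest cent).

e^(−rT) = e^(−0.045·1) = 0.9560
Put-call parity: C − P = S − K·e^(−rT) = 306 − 300·0.9560 = 306 − 286.8000 = 19.2000
P = C − (C − P) = 49.18 − (19.2000) = 29.9800

$29.98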